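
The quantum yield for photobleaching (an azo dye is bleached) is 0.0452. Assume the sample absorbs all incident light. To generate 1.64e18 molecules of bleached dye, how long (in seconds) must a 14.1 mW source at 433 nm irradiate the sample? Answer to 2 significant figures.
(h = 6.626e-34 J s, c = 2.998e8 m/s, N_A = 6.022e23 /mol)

t ≈ 1200 s

Product: 1.64e18 / 6.022e23 = 2.723e-6 mol.
Photons that must be absorbed: 2.723e-6 / 0.0452 = 6.024e-5 mol.
Photon energy: hc/λ = 4.588e-19 J; per mole, 2.763e5 J mol⁻¹.
Energy required: 6.024e-5 × 2.763e5 = 16.64 J.
Time: 16.64 J / 0.0141 W = 1200 s.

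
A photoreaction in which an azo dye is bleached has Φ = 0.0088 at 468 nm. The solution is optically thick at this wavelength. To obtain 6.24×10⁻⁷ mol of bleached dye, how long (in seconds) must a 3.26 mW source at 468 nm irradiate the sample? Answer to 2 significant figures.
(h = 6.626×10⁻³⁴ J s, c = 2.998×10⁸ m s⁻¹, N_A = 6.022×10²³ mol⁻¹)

t ≈ 5600 s

Photons that must be absorbed: 6.24×10⁻⁷ / 0.0088 = 7.091×10⁻⁵ mol.
Photon energy: hc/λ = 4.245×10⁻¹⁹ J; per mole, 2.556×10⁵ J mol⁻¹.
Energy required: 7.091×10⁻⁵ × 2.556×10⁵ = 18.12 J.
Time: 18.12 J / 0.00326 W = 5600 s.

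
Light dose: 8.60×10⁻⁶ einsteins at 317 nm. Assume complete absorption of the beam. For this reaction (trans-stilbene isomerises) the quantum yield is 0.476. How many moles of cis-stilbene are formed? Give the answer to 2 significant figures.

Product: Φ × n_abs = 0.476 × 8.60×10⁻⁶ = 4.094×10⁻⁶ mol.

4.1×10⁻⁶ mol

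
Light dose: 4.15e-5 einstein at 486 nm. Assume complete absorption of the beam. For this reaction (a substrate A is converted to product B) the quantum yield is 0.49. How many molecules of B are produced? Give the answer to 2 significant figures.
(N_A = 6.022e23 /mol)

Product: Φ × n_abs = 0.49 × 4.15e-5 = 2.033e-5 mol.
As a count: 2.033e-5 × 6.022e23 = 1.2e19.

1.2e19 molecules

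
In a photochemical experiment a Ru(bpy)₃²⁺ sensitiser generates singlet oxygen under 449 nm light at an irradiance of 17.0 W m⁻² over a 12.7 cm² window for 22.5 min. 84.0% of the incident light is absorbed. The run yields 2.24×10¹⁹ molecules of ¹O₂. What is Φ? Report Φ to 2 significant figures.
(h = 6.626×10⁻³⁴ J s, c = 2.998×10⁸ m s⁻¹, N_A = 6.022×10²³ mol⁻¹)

Φ = 0.40

Product: 2.24×10¹⁹ / 6.022×10²³ = 3.720×10⁻⁵ mol.
Photon energy at 449 nm: hc/λ = (6.626×10⁻³⁴)(2.998×10⁸)/(449×10⁻⁹) = 4.424×10⁻¹⁹ J.
Energy delivered: (17.0 W m⁻²)(12.7×10⁻⁴ m²)(1350 s) = 29.15 J.
Photons incident: 29.15 / 4.424×10⁻¹⁹ = 6.589×10¹⁹, i.e. 6.589×10¹⁹/6.022×10²³ = 1.094×10⁻⁴ mol.
Photons absorbed: 0.840 × 1.094×10⁻⁴ = 9.190×10⁻⁵ mol.
Φ = 3.720×10⁻⁵ mol / 9.190×10⁻⁵ mol photons = 0.40.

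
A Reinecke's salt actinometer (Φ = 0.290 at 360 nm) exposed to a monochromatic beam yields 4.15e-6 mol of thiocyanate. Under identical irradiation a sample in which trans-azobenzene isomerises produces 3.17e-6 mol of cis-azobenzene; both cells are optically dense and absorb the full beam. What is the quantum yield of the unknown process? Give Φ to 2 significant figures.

Φ = 0.22

Photons absorbed by the actinometer: 4.15e-6 / 0.290 = 1.431e-5 mol.
Φ(unknown) = 3.17e-6 / 1.431e-5 = 0.22.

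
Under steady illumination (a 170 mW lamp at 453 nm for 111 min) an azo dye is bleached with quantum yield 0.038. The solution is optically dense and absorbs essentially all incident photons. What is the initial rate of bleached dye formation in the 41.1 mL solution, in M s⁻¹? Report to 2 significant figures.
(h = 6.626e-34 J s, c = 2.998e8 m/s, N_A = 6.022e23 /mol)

6.0e-7 M s⁻¹

Photon energy at 453 nm: hc/λ = (6.626e-34)(2.998e8)/(453e-9) = 4.385e-19 J.
Energy delivered: (170 mW)(6660 s) = 1132 J.
Photons incident: 1132 / 4.385e-19 = 2.582e21, i.e. 2.582e21/6.022e23 = 0.004288 mol.
Product formed: 0.038 × 0.004288 = 1.629e-4 mol.
Rate: 1.629e-4 mol / (6660 s × 0.0411 L) = 6.0e-7 M s⁻¹.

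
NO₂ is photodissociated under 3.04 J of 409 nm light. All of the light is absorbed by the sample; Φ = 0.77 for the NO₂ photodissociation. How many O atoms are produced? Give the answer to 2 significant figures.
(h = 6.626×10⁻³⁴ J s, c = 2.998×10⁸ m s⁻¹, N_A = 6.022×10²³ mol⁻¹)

4.8×10¹⁸ atoms

Photon energy at 409 nm: hc/λ = (6.626×10⁻³⁴)(2.998×10⁸)/(409×10⁻⁹) = 4.857×10⁻¹⁹ J.
Photons incident: 3.04 / 4.857×10⁻¹⁹ = 6.259×10¹⁸, i.e. 6.259×10¹⁸/6.022×10²³ = 1.039×10⁻⁵ mol.
Product: Φ × n_abs = 0.77 × 1.039×10⁻⁵ = 8.000×10⁻⁶ mol.
As a count: 8.000×10⁻⁶ × 6.022×10²³ = 4.8×10¹⁸.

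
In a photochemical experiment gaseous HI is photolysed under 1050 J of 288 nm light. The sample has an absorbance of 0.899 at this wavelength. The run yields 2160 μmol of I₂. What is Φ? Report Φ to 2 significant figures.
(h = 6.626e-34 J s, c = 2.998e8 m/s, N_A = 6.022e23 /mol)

Φ = 0.98

Product: 2160 μmol = 0.00216 mol.
Photon energy at 288 nm: hc/λ = (6.626e-34)(2.998e8)/(288e-9) = 6.897e-19 J.
Photons incident: 1050 / 6.897e-19 = 1.522e21, i.e. 1.522e21/6.022e23 = 0.002527 mol.
Fraction absorbed: 1 − 10^(−0.899) = 0.8738.
Photons absorbed: 0.8738 × 0.002527 = 0.002208 mol.
Φ = 0.00216 mol / 0.002208 mol photons = 0.98.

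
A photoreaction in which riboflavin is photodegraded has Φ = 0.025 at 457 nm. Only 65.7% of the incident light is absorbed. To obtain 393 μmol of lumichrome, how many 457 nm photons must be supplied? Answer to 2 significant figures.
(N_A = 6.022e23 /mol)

1.4e22 photons

Product: 393 μmol = 3.93e-4 mol.
Photons that must be absorbed: 3.93e-4 / 0.025 = 0.01572 mol.
Incident photons needed: 0.01572 / 0.657 = 0.02393 mol.
Photon count: 0.02393 × 6.022e23 = 1.4e22.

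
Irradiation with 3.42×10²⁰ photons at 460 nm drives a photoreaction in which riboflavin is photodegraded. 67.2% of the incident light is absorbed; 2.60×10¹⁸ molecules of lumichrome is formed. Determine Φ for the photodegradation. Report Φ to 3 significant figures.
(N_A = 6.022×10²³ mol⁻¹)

Φ = 0.0113

Product: 2.60×10¹⁸ / 6.022×10²³ = 4.318×10⁻⁶ mol.
Moles of photons: 3.42×10²⁰ / 6.022×10²³ = 5.679×10⁻⁴ mol.
Photons absorbed: 0.672 × 5.679×10⁻⁴ = 3.816×10⁻⁴ mol.
Φ = 4.318×10⁻⁶ mol / 3.816×10⁻⁴ mol photons = 0.0113.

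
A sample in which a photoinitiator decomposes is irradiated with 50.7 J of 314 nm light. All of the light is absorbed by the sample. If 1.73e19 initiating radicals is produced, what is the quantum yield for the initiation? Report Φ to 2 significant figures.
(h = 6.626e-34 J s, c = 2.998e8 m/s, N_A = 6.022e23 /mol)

Product: 1.73e19 / 6.022e23 = 2.873e-5 mol.
Photon energy at 314 nm: hc/λ = (6.626e-34)(2.998e8)/(314e-9) = 6.326e-19 J.
Photons incident: 50.7 / 6.326e-19 = 8.015e19, i.e. 8.015e19/6.022e23 = 1.331e-4 mol.
Φ = 2.873e-5 mol / 1.331e-4 mol photons = 0.22.

Φ = 0.22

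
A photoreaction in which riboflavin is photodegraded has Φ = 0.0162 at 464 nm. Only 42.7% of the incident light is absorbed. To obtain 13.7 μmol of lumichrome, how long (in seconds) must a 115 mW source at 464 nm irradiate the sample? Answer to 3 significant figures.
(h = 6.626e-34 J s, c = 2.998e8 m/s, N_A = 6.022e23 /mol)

t ≈ 4440 s

Product: 13.7 μmol = 1.37e-5 mol.
Photons that must be absorbed: 1.37e-5 / 0.0162 = 8.457e-4 mol.
Incident photons needed: 8.457e-4 / 0.427 = 0.001981 mol.
Photon energy: hc/λ = 4.281e-19 J; per mole, 2.578e5 J mol⁻¹.
Energy required: 0.001981 × 2.578e5 = 510.7 J.
Time: 510.7 J / 0.115 W = 4440 s.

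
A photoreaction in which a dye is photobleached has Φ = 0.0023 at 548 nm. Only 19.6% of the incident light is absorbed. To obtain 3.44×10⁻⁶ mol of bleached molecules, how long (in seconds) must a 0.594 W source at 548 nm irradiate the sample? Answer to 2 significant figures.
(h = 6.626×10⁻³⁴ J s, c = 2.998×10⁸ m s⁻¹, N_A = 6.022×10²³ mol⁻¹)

Photons that must be absorbed: 3.44×10⁻⁶ / 0.0023 = 0.001496 mol.
Incident photons needed: 0.001496 / 0.196 = 0.007633 mol.
Photon energy: hc/λ = 3.625×10⁻¹⁹ J; per mole, 2.183×10⁵ J mol⁻¹.
Energy required: 0.007633 × 2.183×10⁵ = 1666 J.
Time: 1666 J / 0.594 W = 2800 s.

t ≈ 2800 s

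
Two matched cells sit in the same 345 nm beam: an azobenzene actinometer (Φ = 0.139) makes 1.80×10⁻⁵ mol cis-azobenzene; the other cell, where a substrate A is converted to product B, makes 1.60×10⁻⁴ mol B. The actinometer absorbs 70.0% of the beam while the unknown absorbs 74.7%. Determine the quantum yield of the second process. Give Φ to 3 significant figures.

Photons absorbed by the actinometer: 1.80×10⁻⁵ / 0.139 = 1.295×10⁻⁴ mol.
Incident flux: 1.295×10⁻⁴ / 0.700 = 1.850×10⁻⁴ einstein.
Absorbed by unknown: 0.747 × 1.850×10⁻⁴ = 1.382×10⁻⁴ mol.
Φ(unknown) = 1.60×10⁻⁴ / 1.382×10⁻⁴ = 1.16.

Φ = 1.16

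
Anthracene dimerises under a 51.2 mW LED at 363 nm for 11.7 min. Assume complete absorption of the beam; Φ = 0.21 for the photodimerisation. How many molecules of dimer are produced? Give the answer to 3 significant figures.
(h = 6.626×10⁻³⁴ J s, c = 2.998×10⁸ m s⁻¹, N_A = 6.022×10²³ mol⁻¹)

Photon energy at 363 nm: hc/λ = (6.626×10⁻³⁴)(2.998×10⁸)/(363×10⁻⁹) = 5.472×10⁻¹⁹ J.
Energy delivered: (51.2 mW)(702 s) = 35.94 J.
Photons incident: 35.94 / 5.472×10⁻¹⁹ = 6.568×10¹⁹, i.e. 6.568×10¹⁹/6.022×10²³ = 1.091×10⁻⁴ mol.
Product: Φ × n_abs = 0.21 × 1.091×10⁻⁴ = 2.291×10⁻⁵ mol.
As a count: 2.291×10⁻⁵ × 6.022×10²³ = 1.38×10¹⁹.

1.38×10¹⁹ molecules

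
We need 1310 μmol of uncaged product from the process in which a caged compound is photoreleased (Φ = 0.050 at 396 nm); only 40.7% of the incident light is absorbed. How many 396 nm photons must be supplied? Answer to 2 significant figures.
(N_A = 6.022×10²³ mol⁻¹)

3.9×10²² photons

Product: 1310 μmol = 0.00131 mol.
Photons that must be absorbed: 0.00131 / 0.050 = 0.02620 mol.
Incident photons needed: 0.02620 / 0.407 = 0.06437 mol.
Photon count: 0.06437 × 6.022×10²³ = 3.9×10²².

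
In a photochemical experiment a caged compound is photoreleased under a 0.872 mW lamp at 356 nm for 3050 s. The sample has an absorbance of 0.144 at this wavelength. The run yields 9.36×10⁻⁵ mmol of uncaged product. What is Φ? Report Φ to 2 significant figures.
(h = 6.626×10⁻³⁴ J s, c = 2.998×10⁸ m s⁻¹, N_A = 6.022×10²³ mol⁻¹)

Product: 9.36×10⁻⁵ mmol = 9.36×10⁻⁸ mol.
Photon energy at 356 nm: hc/λ = (6.626×10⁻³⁴)(2.998×10⁸)/(356×10⁻⁹) = 5.580×10⁻¹⁹ J.
Energy delivered: (0.872 mW)(3050 s) = 2.660 J.
Photons incident: 2.660 / 5.580×10⁻¹⁹ = 4.767×10¹⁸, i.e. 4.767×10¹⁸/6.022×10²³ = 7.916×10⁻⁶ mol.
Fraction absorbed: 1 − 10^(−0.144) = 0.2822.
Photons absorbed: 0.2822 × 7.916×10⁻⁶ = 2.234×10⁻⁶ mol.
Φ = 9.36×10⁻⁸ mol / 2.234×10⁻⁶ mol photons = 0.042.

Φ = 0.042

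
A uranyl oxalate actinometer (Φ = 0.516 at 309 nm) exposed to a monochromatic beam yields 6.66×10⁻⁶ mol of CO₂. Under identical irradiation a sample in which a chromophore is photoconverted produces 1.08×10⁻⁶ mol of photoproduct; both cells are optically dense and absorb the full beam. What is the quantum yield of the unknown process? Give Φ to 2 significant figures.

Φ = 0.084

Photons absorbed by the actinometer: 6.66×10⁻⁶ / 0.516 = 1.291×10⁻⁵ mol.
Φ(unknown) = 1.08×10⁻⁶ / 1.291×10⁻⁵ = 0.084.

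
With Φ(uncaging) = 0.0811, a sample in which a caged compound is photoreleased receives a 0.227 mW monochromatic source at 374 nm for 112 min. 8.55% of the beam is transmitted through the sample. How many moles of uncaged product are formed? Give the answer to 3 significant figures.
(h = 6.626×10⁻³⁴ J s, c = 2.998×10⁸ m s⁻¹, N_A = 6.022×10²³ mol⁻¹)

3.54×10⁻⁷ mol

Photon energy at 374 nm: hc/λ = (6.626×10⁻³⁴)(2.998×10⁸)/(374×10⁻⁹) = 5.311×10⁻¹⁹ J.
Energy delivered: (0.227 mW)(6720 s) = 1.525 J.
Photons incident: 1.525 / 5.311×10⁻¹⁹ = 2.871×10¹⁸, i.e. 2.871×10¹⁸/6.022×10²³ = 4.768×10⁻⁶ mol.
Fraction absorbed: 1 − 8.55/100 = 0.9145.
Photons absorbed: 0.9145 × 4.768×10⁻⁶ = 4.360×10⁻⁶ mol.
Product: Φ × n_abs = 0.0811 × 4.360×10⁻⁶ = 3.536×10⁻⁷ mol.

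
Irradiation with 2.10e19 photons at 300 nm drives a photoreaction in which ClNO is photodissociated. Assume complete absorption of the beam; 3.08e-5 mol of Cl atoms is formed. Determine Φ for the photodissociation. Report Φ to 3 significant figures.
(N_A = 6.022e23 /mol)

Φ = 0.883

Moles of photons: 2.10e19 / 6.022e23 = 3.487e-5 mol.
Φ = 3.08e-5 mol / 3.487e-5 mol photons = 0.883.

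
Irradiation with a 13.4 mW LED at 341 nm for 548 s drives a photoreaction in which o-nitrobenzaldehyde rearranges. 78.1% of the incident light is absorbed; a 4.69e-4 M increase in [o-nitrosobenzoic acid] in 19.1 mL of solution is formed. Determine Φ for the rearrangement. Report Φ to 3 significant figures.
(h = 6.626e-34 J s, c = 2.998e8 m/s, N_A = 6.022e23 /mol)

Φ = 0.548

Product: (4.69e-4 M)(0.0191 L) = 8.958e-6 mol.
Photon energy at 341 nm: hc/λ = (6.626e-34)(2.998e8)/(341e-9) = 5.825e-19 J.
Energy delivered: (13.4 mW)(548 s) = 7.343 J.
Photons incident: 7.343 / 5.825e-19 = 1.261e19, i.e. 1.261e19/6.022e23 = 2.094e-5 mol.
Photons absorbed: 0.781 × 2.094e-5 = 1.635e-5 mol.
Φ = 8.958e-6 mol / 1.635e-5 mol photons = 0.548.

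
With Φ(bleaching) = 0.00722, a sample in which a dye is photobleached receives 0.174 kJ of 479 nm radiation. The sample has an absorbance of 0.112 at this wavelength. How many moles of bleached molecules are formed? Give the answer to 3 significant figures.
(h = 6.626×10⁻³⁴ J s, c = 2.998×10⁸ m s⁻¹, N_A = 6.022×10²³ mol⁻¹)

Photon energy at 479 nm: hc/λ = (6.626×10⁻³⁴)(2.998×10⁸)/(479×10⁻⁹) = 4.147×10⁻¹⁹ J.
Incident energy: 0.174 kJ = 174 J.
Photons incident: 174 / 4.147×10⁻¹⁹ = 4.196×10²⁰, i.e. 4.196×10²⁰/6.022×10²³ = 6.968×10⁻⁴ mol.
Fraction absorbed: 1 − 10^(−0.112) = 0.2273.
Photons absorbed: 0.2273 × 6.968×10⁻⁴ = 1.584×10⁻⁴ mol.
Product: Φ × n_abs = 0.00722 × 1.584×10⁻⁴ = 1.144×10⁻⁶ mol.

1.14×10⁻⁶ mol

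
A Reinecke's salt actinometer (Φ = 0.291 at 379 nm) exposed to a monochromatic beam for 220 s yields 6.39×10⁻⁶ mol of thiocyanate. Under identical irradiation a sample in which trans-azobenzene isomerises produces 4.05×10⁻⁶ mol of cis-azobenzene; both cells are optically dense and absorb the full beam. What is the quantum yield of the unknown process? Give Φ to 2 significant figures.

Photons absorbed by the actinometer: 6.39×10⁻⁶ / 0.291 = 2.196×10⁻⁵ mol.
Φ(unknown) = 4.05×10⁻⁶ / 2.196×10⁻⁵ = 0.18.

Φ = 0.18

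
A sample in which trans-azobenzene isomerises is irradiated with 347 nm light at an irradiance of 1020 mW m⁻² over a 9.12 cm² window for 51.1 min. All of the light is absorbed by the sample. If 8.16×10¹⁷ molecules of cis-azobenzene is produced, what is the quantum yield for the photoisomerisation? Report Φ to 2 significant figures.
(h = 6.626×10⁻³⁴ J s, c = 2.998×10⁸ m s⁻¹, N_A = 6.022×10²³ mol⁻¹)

Φ = 0.16

Product: 8.16×10¹⁷ / 6.022×10²³ = 1.355×10⁻⁶ mol.
Photon energy at 347 nm: hc/λ = (6.626×10⁻³⁴)(2.998×10⁸)/(347×10⁻⁹) = 5.725×10⁻¹⁹ J.
Energy delivered: (1020 mW m⁻²)(9.12×10⁻⁴ m²)(3066 s) = 2.852 J.
Photons incident: 2.852 / 5.725×10⁻¹⁹ = 4.982×10¹⁸, i.e. 4.982×10¹⁸/6.022×10²³ = 8.273×10⁻⁶ mol.
Φ = 1.355×10⁻⁶ mol / 8.273×10⁻⁶ mol photons = 0.16.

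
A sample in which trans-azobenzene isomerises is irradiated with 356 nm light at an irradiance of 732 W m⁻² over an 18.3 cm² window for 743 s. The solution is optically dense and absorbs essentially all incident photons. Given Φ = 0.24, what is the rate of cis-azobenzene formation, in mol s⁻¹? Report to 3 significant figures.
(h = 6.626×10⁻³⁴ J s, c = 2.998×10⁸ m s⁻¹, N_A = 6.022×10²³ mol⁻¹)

9.57×10⁻⁷ mol s⁻¹

Photon energy at 356 nm: hc/λ = (6.626×10⁻³⁴)(2.998×10⁸)/(356×10⁻⁹) = 5.580×10⁻¹⁹ J.
Energy delivered: (732 W m⁻²)(18.3×10⁻⁴ m²)(743 s) = 995.3 J.
Photons incident: 995.3 / 5.580×10⁻¹⁹ = 1.784×10²¹, i.e. 1.784×10²¹/6.022×10²³ = 0.002962 mol.
Product formed: 0.24 × 0.002962 = 7.109×10⁻⁴ mol.
Rate: 7.109×10⁻⁴ / 743 s = 9.57×10⁻⁷ mol s⁻¹.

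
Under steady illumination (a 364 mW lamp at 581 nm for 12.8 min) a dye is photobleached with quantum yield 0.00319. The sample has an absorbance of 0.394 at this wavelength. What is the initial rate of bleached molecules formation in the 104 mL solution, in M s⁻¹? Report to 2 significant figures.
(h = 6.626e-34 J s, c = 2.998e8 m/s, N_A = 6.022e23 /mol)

3.2e-8 M s⁻¹

Photon energy at 581 nm: hc/λ = (6.626e-34)(2.998e8)/(581e-9) = 3.419e-19 J.
Energy delivered: (364 mW)(768 s) = 279.6 J.
Photons incident: 279.6 / 3.419e-19 = 8.178e20, i.e. 8.178e20/6.022e23 = 0.001358 mol.
Fraction absorbed: 1 − 10^(−0.394) = 0.5964.
Photons absorbed: 0.5964 × 0.001358 = 8.099e-4 mol.
Product formed: 0.00319 × 8.099e-4 = 2.584e-6 mol.
Rate: 2.584e-6 mol / (768 s × 0.104 L) = 3.2e-8 M s⁻¹.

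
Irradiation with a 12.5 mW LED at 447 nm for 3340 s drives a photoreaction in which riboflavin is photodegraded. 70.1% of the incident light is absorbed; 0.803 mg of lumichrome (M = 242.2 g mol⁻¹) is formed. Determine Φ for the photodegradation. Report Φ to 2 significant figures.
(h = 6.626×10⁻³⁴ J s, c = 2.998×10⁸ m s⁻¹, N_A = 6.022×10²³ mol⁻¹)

Φ = 0.030

Product: 0.803 mg / 242.2 g mol⁻¹ = 3.315×10⁻⁶ mol.
Photon energy at 447 nm: hc/λ = (6.626×10⁻³⁴)(2.998×10⁸)/(447×10⁻⁹) = 4.444×10⁻¹⁹ J.
Energy delivered: (12.5 mW)(3340 s) = 41.75 J.
Photons incident: 41.75 / 4.444×10⁻¹⁹ = 9.395×10¹⁹, i.e. 9.395×10¹⁹/6.022×10²³ = 1.560×10⁻⁴ mol.
Photons absorbed: 0.701 × 1.560×10⁻⁴ = 1.094×10⁻⁴ mol.
Φ = 3.315×10⁻⁶ mol / 1.094×10⁻⁴ mol photons = 0.030.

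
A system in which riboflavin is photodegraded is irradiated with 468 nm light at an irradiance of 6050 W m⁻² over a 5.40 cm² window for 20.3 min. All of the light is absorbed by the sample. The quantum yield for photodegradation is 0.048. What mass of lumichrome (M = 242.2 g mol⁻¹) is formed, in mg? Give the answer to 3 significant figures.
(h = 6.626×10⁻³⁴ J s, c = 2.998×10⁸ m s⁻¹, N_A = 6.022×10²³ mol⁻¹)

Photon energy at 468 nm: hc/λ = (6.626×10⁻³⁴)(2.998×10⁸)/(468×10⁻⁹) = 4.245×10⁻¹⁹ J.
Energy delivered: (6050 W m⁻²)(5.40×10⁻⁴ m²)(1218 s) = 3979 J.
Photons incident: 3979 / 4.245×10⁻¹⁹ = 9.373×10²¹, i.e. 9.373×10²¹/6.022×10²³ = 0.01556 mol.
Product: Φ × n_abs = 0.048 × 0.01556 = 7.469×10⁻⁴ mol.
Mass: 7.469×10⁻⁴ × 242.2 = 0.1809 g = 181 mg.

181 mg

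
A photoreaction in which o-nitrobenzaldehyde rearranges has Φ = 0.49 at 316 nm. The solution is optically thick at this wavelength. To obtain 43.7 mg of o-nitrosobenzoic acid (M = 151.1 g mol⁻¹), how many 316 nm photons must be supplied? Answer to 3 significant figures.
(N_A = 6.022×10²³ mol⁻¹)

3.55×10²⁰ photons

Product: 43.7 mg / 151.1 g mol⁻¹ = 2.892×10⁻⁴ mol.
Photons that must be absorbed: 2.892×10⁻⁴ / 0.49 = 5.902×10⁻⁴ mol.
Photon count: 5.902×10⁻⁴ × 6.022×10²³ = 3.55×10²⁰.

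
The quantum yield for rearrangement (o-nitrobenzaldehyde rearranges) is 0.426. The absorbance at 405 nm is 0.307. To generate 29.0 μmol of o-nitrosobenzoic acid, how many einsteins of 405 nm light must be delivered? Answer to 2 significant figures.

Product: 29.0 μmol = 2.90×10⁻⁵ mol.
Photons that must be absorbed: 2.90×10⁻⁵ / 0.426 = 6.808×10⁻⁵ mol.
Fraction absorbed: 1 − 10^(−0.307) = 0.5068.
Incident photons needed: 6.808×10⁻⁵ / 0.5068 = 1.343×10⁻⁴ mol.

1.3×10⁻⁴ einstein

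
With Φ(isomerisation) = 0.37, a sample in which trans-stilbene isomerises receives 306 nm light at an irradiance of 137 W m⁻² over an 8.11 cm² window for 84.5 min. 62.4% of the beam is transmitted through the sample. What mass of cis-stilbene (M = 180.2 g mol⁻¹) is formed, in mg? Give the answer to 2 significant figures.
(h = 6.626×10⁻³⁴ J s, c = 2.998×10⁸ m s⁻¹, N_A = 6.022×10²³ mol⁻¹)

Photon energy at 306 nm: hc/λ = (6.626×10⁻³⁴)(2.998×10⁸)/(306×10⁻⁹) = 6.492×10⁻¹⁹ J.
Energy delivered: (137 W m⁻²)(8.11×10⁻⁴ m²)(5070 s) = 563.3 J.
Photons incident: 563.3 / 6.492×10⁻¹⁹ = 8.677×10²⁰, i.e. 8.677×10²⁰/6.022×10²³ = 0.001441 mol.
Fraction absorbed: 1 − 62.4/100 = 0.3760.
Photons absorbed: 0.3760 × 0.001441 = 5.418×10⁻⁴ mol.
Product: Φ × n_abs = 0.37 × 5.418×10⁻⁴ = 2.005×10⁻⁴ mol.
Mass: 2.005×10⁻⁴ × 180.2 = 0.03613 g = 36 mg.

36 mg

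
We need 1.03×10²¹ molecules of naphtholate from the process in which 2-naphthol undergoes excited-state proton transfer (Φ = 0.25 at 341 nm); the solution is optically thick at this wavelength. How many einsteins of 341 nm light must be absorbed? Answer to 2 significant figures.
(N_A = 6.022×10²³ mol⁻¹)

0.0068 einstein

Product: 1.03×10²¹ / 6.022×10²³ = 0.001710 mol.
Photons that must be absorbed: 0.001710 / 0.25 = 0.006840 mol.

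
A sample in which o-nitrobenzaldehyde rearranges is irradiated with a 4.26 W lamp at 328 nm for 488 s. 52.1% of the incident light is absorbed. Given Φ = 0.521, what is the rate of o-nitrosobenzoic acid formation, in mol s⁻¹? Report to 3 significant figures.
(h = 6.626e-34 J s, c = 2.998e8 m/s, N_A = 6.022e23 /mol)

Photon energy at 328 nm: hc/λ = (6.626e-34)(2.998e8)/(328e-9) = 6.056e-19 J.
Energy delivered: (4.26 W)(488 s) = 2079 J.
Photons incident: 2079 / 6.056e-19 = 3.433e21, i.e. 3.433e21/6.022e23 = 0.005701 mol.
Photons absorbed: 0.521 × 0.005701 = 0.002970 mol.
Product formed: 0.521 × 0.002970 = 0.001547 mol.
Rate: 0.001547 / 488 s = 3.17e-6 mol s⁻¹.

3.17e-6 mol s⁻¹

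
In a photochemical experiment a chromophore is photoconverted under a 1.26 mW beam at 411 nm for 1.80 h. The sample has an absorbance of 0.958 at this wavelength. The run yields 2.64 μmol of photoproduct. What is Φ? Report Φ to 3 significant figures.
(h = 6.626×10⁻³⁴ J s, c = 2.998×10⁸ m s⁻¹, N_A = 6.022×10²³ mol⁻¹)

Product: 2.64 μmol = 2.64×10⁻⁶ mol.
Photon energy at 411 nm: hc/λ = (6.626×10⁻³⁴)(2.998×10⁸)/(411×10⁻⁹) = 4.833×10⁻¹⁹ J.
Energy delivered: (1.26 mW)(6480 s) = 8.165 J.
Photons incident: 8.165 / 4.833×10⁻¹⁹ = 1.689×10¹⁹, i.e. 1.689×10¹⁹/6.022×10²³ = 2.805×10⁻⁵ mol.
Fraction absorbed: 1 − 10^(−0.958) = 0.8898.
Photons absorbed: 0.8898 × 2.805×10⁻⁵ = 2.496×10⁻⁵ mol.
Φ = 2.64×10⁻⁶ mol / 2.496×10⁻⁵ mol photons = 0.106.

Φ = 0.106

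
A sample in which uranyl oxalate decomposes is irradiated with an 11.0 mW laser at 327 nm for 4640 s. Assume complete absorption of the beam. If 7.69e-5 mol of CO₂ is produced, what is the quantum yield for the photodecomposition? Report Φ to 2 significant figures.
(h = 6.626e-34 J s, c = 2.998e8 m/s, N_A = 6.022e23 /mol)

Φ = 0.55

Photon energy at 327 nm: hc/λ = (6.626e-34)(2.998e8)/(327e-9) = 6.075e-19 J.
Energy delivered: (11.0 mW)(4640 s) = 51.04 J.
Photons incident: 51.04 / 6.075e-19 = 8.402e19, i.e. 8.402e19/6.022e23 = 1.395e-4 mol.
Φ = 7.69e-5 mol / 1.395e-4 mol photons = 0.55.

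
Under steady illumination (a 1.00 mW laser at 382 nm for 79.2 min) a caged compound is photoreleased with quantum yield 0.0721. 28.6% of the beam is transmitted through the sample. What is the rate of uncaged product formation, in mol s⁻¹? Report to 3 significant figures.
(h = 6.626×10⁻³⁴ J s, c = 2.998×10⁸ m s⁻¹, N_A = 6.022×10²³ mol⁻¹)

1.64×10⁻¹⁰ mol s⁻¹

Photon energy at 382 nm: hc/λ = (6.626×10⁻³⁴)(2.998×10⁸)/(382×10⁻⁹) = 5.200×10⁻¹⁹ J.
Energy delivered: (1.00 mW)(4752 s) = 4.752 J.
Photons incident: 4.752 / 5.200×10⁻¹⁹ = 9.138×10¹⁸, i.e. 9.138×10¹⁸/6.022×10²³ = 1.517×10⁻⁵ mol.
Fraction absorbed: 1 − 28.6/100 = 0.7140.
Photons absorbed: 0.7140 × 1.517×10⁻⁵ = 1.083×10⁻⁵ mol.
Product formed: 0.0721 × 1.083×10⁻⁵ = 7.808×10⁻⁷ mol.
Rate: 7.808×10⁻⁷ / 4752 s = 1.64×10⁻¹⁰ mol s⁻¹.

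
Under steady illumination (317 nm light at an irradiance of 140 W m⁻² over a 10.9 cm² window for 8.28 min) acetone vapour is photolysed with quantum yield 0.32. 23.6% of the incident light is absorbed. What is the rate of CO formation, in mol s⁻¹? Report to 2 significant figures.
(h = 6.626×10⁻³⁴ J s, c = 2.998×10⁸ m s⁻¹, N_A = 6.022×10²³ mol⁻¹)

3.1×10⁻⁸ mol s⁻¹

Photon energy at 317 nm: hc/λ = (6.626×10⁻³⁴)(2.998×10⁸)/(317×10⁻⁹) = 6.266×10⁻¹⁹ J.
Energy delivered: (140 W m⁻²)(10.9×10⁻⁴ m²)(496.8 s) = 75.81 J.
Photons incident: 75.81 / 6.266×10⁻¹⁹ = 1.210×10²⁰, i.e. 1.210×10²⁰/6.022×10²³ = 2.009×10⁻⁴ mol.
Photons absorbed: 0.236 × 2.009×10⁻⁴ = 4.741×10⁻⁵ mol.
Product formed: 0.32 × 4.741×10⁻⁵ = 1.517×10⁻⁵ mol.
Rate: 1.517×10⁻⁵ / 496.8 s = 3.1×10⁻⁸ mol s⁻¹.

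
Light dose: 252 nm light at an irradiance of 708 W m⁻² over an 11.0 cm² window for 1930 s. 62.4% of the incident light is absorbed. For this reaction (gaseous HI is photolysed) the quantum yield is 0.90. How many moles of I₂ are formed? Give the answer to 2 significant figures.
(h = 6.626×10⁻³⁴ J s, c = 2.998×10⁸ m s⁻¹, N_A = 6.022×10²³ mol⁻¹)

Photon energy at 252 nm: hc/λ = (6.626×10⁻³⁴)(2.998×10⁸)/(252×10⁻⁹) = 7.883×10⁻¹⁹ J.
Energy delivered: (708 W m⁻²)(11.0×10⁻⁴ m²)(1930 s) = 1503 J.
Photons incident: 1503 / 7.883×10⁻¹⁹ = 1.907×10²¹, i.e. 1.907×10²¹/6.022×10²³ = 0.003167 mol.
Photons absorbed: 0.624 × 0.003167 = 0.001976 mol.
Product: Φ × n_abs = 0.90 × 0.001976 = 0.001778 mol.

0.0018 mol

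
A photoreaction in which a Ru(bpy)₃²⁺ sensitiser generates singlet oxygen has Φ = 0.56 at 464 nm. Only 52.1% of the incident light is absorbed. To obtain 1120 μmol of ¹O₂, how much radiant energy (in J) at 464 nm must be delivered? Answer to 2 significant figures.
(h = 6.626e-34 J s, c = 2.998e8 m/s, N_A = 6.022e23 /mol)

990 J

Product: 1120 μmol = 0.00112 mol.
Photons that must be absorbed: 0.00112 / 0.56 = 0.002000 mol.
Incident photons needed: 0.002000 / 0.521 = 0.003839 mol.
Photon energy: hc/λ = 4.281e-19 J; per mole, 2.578e5 J mol⁻¹.
Energy required: 0.003839 × 2.578e5 = 990 J.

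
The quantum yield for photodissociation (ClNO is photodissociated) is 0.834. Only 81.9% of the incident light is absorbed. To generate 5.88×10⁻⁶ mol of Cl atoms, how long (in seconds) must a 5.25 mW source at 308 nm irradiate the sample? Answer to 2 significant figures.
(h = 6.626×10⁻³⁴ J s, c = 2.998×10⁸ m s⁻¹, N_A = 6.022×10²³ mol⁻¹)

Photons that must be absorbed: 5.88×10⁻⁶ / 0.834 = 7.050×10⁻⁶ mol.
Incident photons needed: 7.050×10⁻⁶ / 0.819 = 8.608×10⁻⁶ mol.
Photon energy: hc/λ = 6.450×10⁻¹⁹ J; per mole, 3.884×10⁵ J mol⁻¹.
Energy required: 8.608×10⁻⁶ × 3.884×10⁵ = 3.343 J.
Time: 3.343 J / 0.00525 W = 640 s.

t ≈ 640 s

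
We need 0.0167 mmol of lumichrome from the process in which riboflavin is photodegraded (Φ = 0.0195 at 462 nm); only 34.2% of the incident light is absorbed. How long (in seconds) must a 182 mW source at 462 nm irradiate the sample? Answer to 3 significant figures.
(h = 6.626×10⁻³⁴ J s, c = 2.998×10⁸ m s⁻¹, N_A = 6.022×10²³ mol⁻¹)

Product: 0.0167 mmol = 1.67×10⁻⁵ mol.
Photons that must be absorbed: 1.67×10⁻⁵ / 0.0195 = 8.564×10⁻⁴ mol.
Incident photons needed: 8.564×10⁻⁴ / 0.342 = 0.002504 mol.
Photon energy: hc/λ = 4.300×10⁻¹⁹ J; per mole, 2.589×10⁵ J mol⁻¹.
Energy required: 0.002504 × 2.589×10⁵ = 648.3 J.
Time: 648.3 J / 0.182 W = 3560 s.

t ≈ 3560 s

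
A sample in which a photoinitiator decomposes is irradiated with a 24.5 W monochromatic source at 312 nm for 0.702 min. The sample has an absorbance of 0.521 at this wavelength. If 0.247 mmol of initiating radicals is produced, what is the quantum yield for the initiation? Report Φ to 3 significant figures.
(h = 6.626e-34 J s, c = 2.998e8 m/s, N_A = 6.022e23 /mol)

Φ = 0.131

Product: 0.247 mmol = 2.47e-4 mol.
Photon energy at 312 nm: hc/λ = (6.626e-34)(2.998e8)/(312e-9) = 6.367e-19 J.
Energy delivered: (24.5 W)(42.12 s) = 1032 J.
Photons incident: 1032 / 6.367e-19 = 1.621e21, i.e. 1.621e21/6.022e23 = 0.002692 mol.
Fraction absorbed: 1 − 10^(−0.521) = 0.6987.
Photons absorbed: 0.6987 × 0.002692 = 0.001881 mol.
Φ = 2.47e-4 mol / 0.001881 mol photons = 0.131.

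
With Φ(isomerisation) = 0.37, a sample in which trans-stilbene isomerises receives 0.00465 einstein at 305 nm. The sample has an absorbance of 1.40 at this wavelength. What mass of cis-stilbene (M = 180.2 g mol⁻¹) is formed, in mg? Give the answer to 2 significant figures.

300 mg

Fraction absorbed: 1 − 10^(−1.40) = 0.9602.
Photons absorbed: 0.9602 × 0.00465 = 0.004465 mol.
Product: Φ × n_abs = 0.37 × 0.004465 = 0.001652 mol.
Mass: 0.001652 × 180.2 = 0.2977 g = 300 mg.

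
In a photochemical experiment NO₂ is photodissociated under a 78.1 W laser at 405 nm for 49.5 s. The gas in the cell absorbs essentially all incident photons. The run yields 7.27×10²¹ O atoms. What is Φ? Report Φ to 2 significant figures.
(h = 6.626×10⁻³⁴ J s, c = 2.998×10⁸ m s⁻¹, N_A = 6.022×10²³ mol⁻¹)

Φ = 0.92

Product: 7.27×10²¹ / 6.022×10²³ = 0.01207 mol.
Photon energy at 405 nm: hc/λ = (6.626×10⁻³⁴)(2.998×10⁸)/(405×10⁻⁹) = 4.905×10⁻¹⁹ J.
Energy delivered: (78.1 W)(49.5 s) = 3866 J.
Photons incident: 3866 / 4.905×10⁻¹⁹ = 7.882×10²¹, i.e. 7.882×10²¹/6.022×10²³ = 0.01309 mol.
Φ = 0.01207 mol / 0.01309 mol photons = 0.92.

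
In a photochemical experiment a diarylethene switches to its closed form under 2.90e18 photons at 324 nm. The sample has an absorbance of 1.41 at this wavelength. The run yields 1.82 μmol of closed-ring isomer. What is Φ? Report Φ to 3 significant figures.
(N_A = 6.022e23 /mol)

Product: 1.82 μmol = 1.82e-6 mol.
Moles of photons: 2.90e18 / 6.022e23 = 4.816e-6 mol.
Fraction absorbed: 1 − 10^(−1.41) = 0.9611.
Photons absorbed: 0.9611 × 4.816e-6 = 4.629e-6 mol.
Φ = 1.82e-6 mol / 4.629e-6 mol photons = 0.393.

Φ = 0.393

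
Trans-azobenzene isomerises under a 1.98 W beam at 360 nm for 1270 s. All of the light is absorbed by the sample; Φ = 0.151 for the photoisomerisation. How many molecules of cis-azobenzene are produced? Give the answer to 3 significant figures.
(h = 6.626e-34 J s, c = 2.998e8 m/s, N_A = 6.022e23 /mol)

Photon energy at 360 nm: hc/λ = (6.626e-34)(2.998e8)/(360e-9) = 5.518e-19 J.
Energy delivered: (1.98 W)(1270 s) = 2515 J.
Photons incident: 2515 / 5.518e-19 = 4.558e21, i.e. 4.558e21/6.022e23 = 0.007569 mol.
Product: Φ × n_abs = 0.151 × 0.007569 = 0.001143 mol.
As a count: 0.001143 × 6.022e23 = 6.88e20.

6.88e20 molecules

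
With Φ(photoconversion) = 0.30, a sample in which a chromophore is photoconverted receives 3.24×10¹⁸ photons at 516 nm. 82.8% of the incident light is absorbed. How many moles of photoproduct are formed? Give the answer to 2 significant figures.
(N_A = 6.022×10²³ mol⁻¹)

1.3×10⁻⁶ mol

Moles of photons: 3.24×10¹⁸ / 6.022×10²³ = 5.380×10⁻⁶ mol.
Photons absorbed: 0.828 × 5.380×10⁻⁶ = 4.455×10⁻⁶ mol.
Product: Φ × n_abs = 0.30 × 4.455×10⁻⁶ = 1.336×10⁻⁶ mol.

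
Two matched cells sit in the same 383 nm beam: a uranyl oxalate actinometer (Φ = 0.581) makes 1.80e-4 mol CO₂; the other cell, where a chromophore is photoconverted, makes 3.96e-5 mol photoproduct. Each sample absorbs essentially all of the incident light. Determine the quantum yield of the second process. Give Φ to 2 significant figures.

Photons absorbed by the actinometer: 1.80e-4 / 0.581 = 3.098e-4 mol.
Φ(unknown) = 3.96e-5 / 3.098e-4 = 0.13.

Φ = 0.13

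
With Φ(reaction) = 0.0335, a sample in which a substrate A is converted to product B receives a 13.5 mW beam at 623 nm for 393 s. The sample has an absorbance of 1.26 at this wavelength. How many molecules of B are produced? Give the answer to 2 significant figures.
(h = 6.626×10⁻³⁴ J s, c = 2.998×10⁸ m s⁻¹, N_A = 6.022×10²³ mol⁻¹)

5.3×10¹⁷ molecules

Photon energy at 623 nm: hc/λ = (6.626×10⁻³⁴)(2.998×10⁸)/(623×10⁻⁹) = 3.189×10⁻¹⁹ J.
Energy delivered: (13.5 mW)(393 s) = 5.306 J.
Photons incident: 5.306 / 3.189×10⁻¹⁹ = 1.664×10¹⁹, i.e. 1.664×10¹⁹/6.022×10²³ = 2.763×10⁻⁵ mol.
Fraction absorbed: 1 − 10^(−1.26) = 0.9450.
Photons absorbed: 0.9450 × 2.763×10⁻⁵ = 2.611×10⁻⁵ mol.
Product: Φ × n_abs = 0.0335 × 2.611×10⁻⁵ = 8.747×10⁻⁷ mol.
As a count: 8.747×10⁻⁷ × 6.022×10²³ = 5.3×10¹⁷.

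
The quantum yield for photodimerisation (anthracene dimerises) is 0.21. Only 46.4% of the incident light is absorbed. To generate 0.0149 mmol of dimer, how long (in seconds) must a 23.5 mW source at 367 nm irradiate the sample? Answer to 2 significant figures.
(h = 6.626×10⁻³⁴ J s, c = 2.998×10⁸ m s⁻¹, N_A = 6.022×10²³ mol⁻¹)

Product: 0.0149 mmol = 1.49×10⁻⁵ mol.
Photons that must be absorbed: 1.49×10⁻⁵ / 0.21 = 7.095×10⁻⁵ mol.
Incident photons needed: 7.095×10⁻⁵ / 0.464 = 1.529×10⁻⁴ mol.
Photon energy: hc/λ = 5.413×10⁻¹⁹ J; per mole, 3.260×10⁵ J mol⁻¹.
Energy required: 1.529×10⁻⁴ × 3.260×10⁵ = 49.85 J.
Time: 49.85 J / 0.0235 W = 2100 s.

t ≈ 2100 s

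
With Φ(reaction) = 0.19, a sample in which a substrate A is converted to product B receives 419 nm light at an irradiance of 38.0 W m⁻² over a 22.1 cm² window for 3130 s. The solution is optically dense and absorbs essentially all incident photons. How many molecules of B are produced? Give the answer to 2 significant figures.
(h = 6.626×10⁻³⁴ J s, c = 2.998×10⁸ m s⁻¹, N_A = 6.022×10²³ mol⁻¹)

1.1×10²⁰ molecules

Photon energy at 419 nm: hc/λ = (6.626×10⁻³⁴)(2.998×10⁸)/(419×10⁻⁹) = 4.741×10⁻¹⁹ J.
Energy delivered: (38.0 W m⁻²)(22.1×10⁻⁴ m²)(3130 s) = 262.9 J.
Photons incident: 262.9 / 4.741×10⁻¹⁹ = 5.545×10²⁰, i.e. 5.545×10²⁰/6.022×10²³ = 9.208×10⁻⁴ mol.
Product: Φ × n_abs = 0.19 × 9.208×10⁻⁴ = 1.750×10⁻⁴ mol.
As a count: 1.750×10⁻⁴ × 6.022×10²³ = 1.1×10²⁰.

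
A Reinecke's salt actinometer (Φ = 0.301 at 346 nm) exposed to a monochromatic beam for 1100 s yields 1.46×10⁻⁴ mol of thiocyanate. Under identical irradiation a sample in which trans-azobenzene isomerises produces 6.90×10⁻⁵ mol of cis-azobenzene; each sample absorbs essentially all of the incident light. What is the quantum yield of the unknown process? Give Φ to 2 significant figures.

Φ = 0.14

Photons absorbed by the actinometer: 1.46×10⁻⁴ / 0.301 = 4.850×10⁻⁴ mol.
Φ(unknown) = 6.90×10⁻⁵ / 4.850×10⁻⁴ = 0.14.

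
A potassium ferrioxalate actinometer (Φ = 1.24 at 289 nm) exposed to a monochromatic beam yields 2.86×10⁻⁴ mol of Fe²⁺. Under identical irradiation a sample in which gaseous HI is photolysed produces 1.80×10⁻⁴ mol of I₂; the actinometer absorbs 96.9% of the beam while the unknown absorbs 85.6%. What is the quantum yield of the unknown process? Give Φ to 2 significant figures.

Photons absorbed by the actinometer: 2.86×10⁻⁴ / 1.24 = 2.306×10⁻⁴ mol.
Incident flux: 2.306×10⁻⁴ / 0.969 = 2.380×10⁻⁴ einstein.
Absorbed by unknown: 0.856 × 2.380×10⁻⁴ = 2.037×10⁻⁴ mol.
Φ(unknown) = 1.80×10⁻⁴ / 2.037×10⁻⁴ = 0.88.

Φ = 0.88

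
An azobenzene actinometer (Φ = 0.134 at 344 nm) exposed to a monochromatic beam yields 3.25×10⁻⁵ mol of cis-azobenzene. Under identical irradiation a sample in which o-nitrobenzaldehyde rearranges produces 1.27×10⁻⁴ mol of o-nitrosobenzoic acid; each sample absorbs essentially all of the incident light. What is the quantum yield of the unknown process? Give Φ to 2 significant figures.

Φ = 0.52

Photons absorbed by the actinometer: 3.25×10⁻⁵ / 0.134 = 2.425×10⁻⁴ mol.
Φ(unknown) = 1.27×10⁻⁴ / 2.425×10⁻⁴ = 0.52.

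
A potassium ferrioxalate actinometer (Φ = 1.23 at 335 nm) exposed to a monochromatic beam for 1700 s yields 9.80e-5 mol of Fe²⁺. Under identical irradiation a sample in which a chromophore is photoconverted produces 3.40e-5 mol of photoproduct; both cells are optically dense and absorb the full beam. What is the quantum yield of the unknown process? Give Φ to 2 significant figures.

Photons absorbed by the actinometer: 9.80e-5 / 1.23 = 7.967e-5 mol.
Φ(unknown) = 3.40e-5 / 7.967e-5 = 0.43.

Φ = 0.43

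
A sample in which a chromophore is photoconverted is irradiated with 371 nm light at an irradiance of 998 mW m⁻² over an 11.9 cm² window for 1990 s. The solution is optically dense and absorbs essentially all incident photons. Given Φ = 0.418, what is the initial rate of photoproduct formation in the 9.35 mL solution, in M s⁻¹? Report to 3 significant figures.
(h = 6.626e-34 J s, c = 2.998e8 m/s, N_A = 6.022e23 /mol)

Photon energy at 371 nm: hc/λ = (6.626e-34)(2.998e8)/(371e-9) = 5.354e-19 J.
Energy delivered: (998 mW m⁻²)(11.9e-4 m²)(1990 s) = 2.363 J.
Photons incident: 2.363 / 5.354e-19 = 4.414e18, i.e. 4.414e18/6.022e23 = 7.330e-6 mol.
Product formed: 0.418 × 7.330e-6 = 3.064e-6 mol.
Rate: 3.064e-6 mol / (1990 s × 0.00935 L) = 1.65e-7 M s⁻¹.

1.65e-7 M s⁻¹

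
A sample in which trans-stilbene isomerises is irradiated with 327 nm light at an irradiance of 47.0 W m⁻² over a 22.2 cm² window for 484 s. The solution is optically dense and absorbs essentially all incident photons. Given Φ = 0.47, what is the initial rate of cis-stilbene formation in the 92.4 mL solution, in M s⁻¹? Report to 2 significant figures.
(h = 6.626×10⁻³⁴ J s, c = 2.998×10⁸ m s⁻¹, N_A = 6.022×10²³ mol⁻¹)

Photon energy at 327 nm: hc/λ = (6.626×10⁻³⁴)(2.998×10⁸)/(327×10⁻⁹) = 6.075×10⁻¹⁹ J.
Energy delivered: (47.0 W m⁻²)(22.2×10⁻⁴ m²)(484 s) = 50.50 J.
Photons incident: 50.50 / 6.075×10⁻¹⁹ = 8.313×10¹⁹, i.e. 8.313×10¹⁹/6.022×10²³ = 1.380×10⁻⁴ mol.
Product formed: 0.47 × 1.380×10⁻⁴ = 6.486×10⁻⁵ mol.
Rate: 6.486×10⁻⁵ mol / (484 s × 0.0924 L) = 1.5×10⁻⁶ M s⁻¹.

1.5×10⁻⁶ M s⁻¹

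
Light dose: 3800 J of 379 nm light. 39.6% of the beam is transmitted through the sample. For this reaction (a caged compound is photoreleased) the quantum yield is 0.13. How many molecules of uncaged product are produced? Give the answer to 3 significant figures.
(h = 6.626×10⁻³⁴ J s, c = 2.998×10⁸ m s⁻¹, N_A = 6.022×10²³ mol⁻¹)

5.69×10²⁰ molecules

Photon energy at 379 nm: hc/λ = (6.626×10⁻³⁴)(2.998×10⁸)/(379×10⁻⁹) = 5.241×10⁻¹⁹ J.
Photons incident: 3800 / 5.241×10⁻¹⁹ = 7.251×10²¹, i.e. 7.251×10²¹/6.022×10²³ = 0.01204 mol.
Fraction absorbed: 1 − 39.6/100 = 0.6040.
Photons absorbed: 0.6040 × 0.01204 = 0.007272 mol.
Product: Φ × n_abs = 0.13 × 0.007272 = 9.454×10⁻⁴ mol.
As a count: 9.454×10⁻⁴ × 6.022×10²³ = 5.69×10²⁰.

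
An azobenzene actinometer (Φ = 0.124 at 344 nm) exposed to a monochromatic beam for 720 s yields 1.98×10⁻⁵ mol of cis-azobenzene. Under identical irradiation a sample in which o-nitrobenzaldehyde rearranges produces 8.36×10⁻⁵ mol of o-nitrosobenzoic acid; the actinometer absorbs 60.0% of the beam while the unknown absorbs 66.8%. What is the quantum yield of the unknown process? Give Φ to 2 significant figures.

Photons absorbed by the actinometer: 1.98×10⁻⁵ / 0.124 = 1.597×10⁻⁴ mol.
Incident flux: 1.597×10⁻⁴ / 0.600 = 2.662×10⁻⁴ einstein.
Absorbed by unknown: 0.668 × 2.662×10⁻⁴ = 1.778×10⁻⁴ mol.
Φ(unknown) = 8.36×10⁻⁵ / 1.778×10⁻⁴ = 0.47.

Φ = 0.47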